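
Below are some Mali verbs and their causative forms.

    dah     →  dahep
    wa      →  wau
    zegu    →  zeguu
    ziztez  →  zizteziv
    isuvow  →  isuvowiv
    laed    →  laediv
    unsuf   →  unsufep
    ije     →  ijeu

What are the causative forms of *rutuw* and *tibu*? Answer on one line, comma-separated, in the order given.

Looking at the final sound of each stem: -ep when the stem ends in a voiceless consonant (*dah*, *unsuf*); -iv when the stem ends in a voiced consonant (*ziztez*, *isuvow*, *laed*); -u when the stem ends in a vowel (*wa*, *zegu*, *ije*).
*rutuw* — final sound /w/ (a voiced consonant) → -iv → *rutuwiv*.
Since the final sound of *tibu* is /u/ (a vowel), it takes -u, giving *tibuu*.

rutuwiv, tibuu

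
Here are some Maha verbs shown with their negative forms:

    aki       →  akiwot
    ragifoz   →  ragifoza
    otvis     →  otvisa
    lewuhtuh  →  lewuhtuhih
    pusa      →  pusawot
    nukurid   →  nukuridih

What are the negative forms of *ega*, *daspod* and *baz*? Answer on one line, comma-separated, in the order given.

egawot, daspodih, baza

The alternation tracks the final sound of the stem — -a when the stem ends in a sibilant (*ragifoz*, *otvis*); -ih when the stem ends in a non-sibilant consonant (*lewuhtuh*, *nukurid*); -wot when the stem ends in a vowel (*aki*, *pusa*).
The final sound of *ega* is /a/, which is a vowel, so the suffix is -wot, giving *egawot*.
*daspod* — final sound /d/ (a non-sibilant consonant) → -ih → *daspodih*.
*baz* — final sound /z/ (a sibilant) → -a → *baza*.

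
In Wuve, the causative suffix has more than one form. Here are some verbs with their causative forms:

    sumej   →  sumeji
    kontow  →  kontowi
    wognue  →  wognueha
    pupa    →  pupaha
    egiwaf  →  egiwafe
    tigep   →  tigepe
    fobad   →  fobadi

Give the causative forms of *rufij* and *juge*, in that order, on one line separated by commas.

The alternation tracks the final sound of the stem — -e when the stem ends in a voiceless consonant (*egiwaf*, *tigep*); -i when the stem ends in a voiced consonant (*sumej*, *kontow*, *fobad*); -ha when the stem ends in a vowel (*wognue*, *pupa*).
Since the final sound of *rufij* is /j/ (a voiced consonant), it takes -i, giving *rufiji*.
*juge*: final sound = /e/, a vowel → -ha → *jugeha*.

rufiji, jugeha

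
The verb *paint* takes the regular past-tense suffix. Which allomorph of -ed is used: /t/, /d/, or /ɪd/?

/ɪd/

The stem *paint* ends in /t/ or /d/.
The -ed suffix is realized as /ɪd/ after /t, d/; as /t/ after other voiceless consonants; and as /d/ after other voiced sounds.
So -ed on *paint* is pronounced /ɪd/.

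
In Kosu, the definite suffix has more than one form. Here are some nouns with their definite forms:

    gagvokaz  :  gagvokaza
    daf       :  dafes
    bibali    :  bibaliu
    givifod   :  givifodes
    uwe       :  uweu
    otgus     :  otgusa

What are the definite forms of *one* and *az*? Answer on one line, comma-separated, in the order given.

The pattern is sibilance of the final sound: -a when the stem ends in a sibilant (*gagvokaz*, *otgus*); -es when the stem ends in a non-sibilant consonant (*daf*, *givifod*); -u when the stem ends in a vowel (*bibali*, *uwe*).
*one*: final sound = /e/, a vowel → -u → *oneu*.
*az*: final sound = /z/, a sibilant → -a → *aza*.

oneu, aza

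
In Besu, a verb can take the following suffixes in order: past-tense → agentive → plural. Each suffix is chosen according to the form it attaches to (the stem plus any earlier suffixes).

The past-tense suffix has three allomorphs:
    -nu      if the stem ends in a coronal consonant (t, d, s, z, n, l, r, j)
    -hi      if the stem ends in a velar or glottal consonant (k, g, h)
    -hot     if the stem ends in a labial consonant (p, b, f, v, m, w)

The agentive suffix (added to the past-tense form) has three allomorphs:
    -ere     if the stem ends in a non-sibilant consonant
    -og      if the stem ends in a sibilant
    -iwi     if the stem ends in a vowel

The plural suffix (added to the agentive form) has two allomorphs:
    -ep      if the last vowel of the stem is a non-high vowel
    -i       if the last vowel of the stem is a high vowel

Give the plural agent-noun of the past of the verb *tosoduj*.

tosodujnuiwii

*tosoduj* — final consonant /j/ (coronal) → -nu → *tosodujnu*.
Since the final sound of the past-tense form *tosodujnu* is /u/ (a vowel), it takes -iwi, giving *tosodujnuiwi*.
Since the last vowel of the agentive form *tosodujnuiwi* is /i/ (a high vowel), it takes -i, giving *tosodujnuiwii*.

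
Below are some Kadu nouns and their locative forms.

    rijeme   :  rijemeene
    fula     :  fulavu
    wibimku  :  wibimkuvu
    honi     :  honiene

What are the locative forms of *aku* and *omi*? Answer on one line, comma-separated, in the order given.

akuvu, omiene

Looking at the last vowel of each stem: -ene when the last vowel of the stem is a front vowel (*rijeme*, *honi*); -vu when the last vowel of the stem is a back vowel (*fula*, *wibimku*).
The last vowel of *aku* is /u/, which is a back vowel, so the suffix is -vu, giving *akuvu*.
*omi* — last vowel /i/ (a front vowel) → -ene → *omiene*.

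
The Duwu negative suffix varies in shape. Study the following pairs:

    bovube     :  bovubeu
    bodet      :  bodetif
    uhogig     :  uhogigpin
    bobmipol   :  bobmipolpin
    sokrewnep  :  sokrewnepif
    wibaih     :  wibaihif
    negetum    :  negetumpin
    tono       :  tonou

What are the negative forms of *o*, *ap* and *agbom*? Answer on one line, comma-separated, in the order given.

ou, apif, agbompin

Looking at the final sound of each stem: -if when the stem ends in a voiceless consonant (*bodet*, *sokrewnep*, *wibaih*); -pin when the stem ends in a voiced consonant (*uhogig*, *bobmipol*, *negetum*); -u when the stem ends in a vowel (*bovube*, *tono*).
Since the final sound of *o* is /o/ (a vowel), it takes -u, giving *ou*.
*ap* — final sound /p/ (a voiceless consonant) → -if → *apif*.
*agbom*: final sound = /m/, a voiced consonant → -pin → *agbompin*.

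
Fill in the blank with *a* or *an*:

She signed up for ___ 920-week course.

The indefinite article is chosen by the initial *sound* of the following word, not its spelling.
The number *920* is spoken "nine hundred …", beginning with /naɪn/ — a consonant sound.
So the article is *a*: She signed up for a 920-week course.

a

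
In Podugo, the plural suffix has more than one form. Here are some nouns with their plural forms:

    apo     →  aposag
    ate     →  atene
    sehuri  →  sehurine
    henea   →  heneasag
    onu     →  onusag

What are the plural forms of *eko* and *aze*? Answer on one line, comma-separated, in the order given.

ekosag, azene

The pattern is front/back vowel harmony: -ne when the last vowel of the stem is a front vowel (*ate*, *sehuri*); -sag when the last vowel of the stem is a back vowel (*apo*, *henea*, *onu*).
The last vowel of *eko* is /o/, which is a back vowel, so the suffix is -sag, giving *ekosag*.
The last vowel of *aze* is /e/, which is a front vowel, so the suffix is -ne, giving *azene*.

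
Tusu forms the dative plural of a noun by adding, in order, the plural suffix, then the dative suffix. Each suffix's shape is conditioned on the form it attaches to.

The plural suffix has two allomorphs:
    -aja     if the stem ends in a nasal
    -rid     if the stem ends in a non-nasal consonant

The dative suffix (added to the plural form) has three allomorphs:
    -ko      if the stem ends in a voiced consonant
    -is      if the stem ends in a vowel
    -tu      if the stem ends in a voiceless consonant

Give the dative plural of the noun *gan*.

*gan*: final consonant = /n/, a nasal → -aja → *ganaja*.
The plural form *ganaja*: final sound = /a/, a vowel → -is → *ganajais*.

ganajais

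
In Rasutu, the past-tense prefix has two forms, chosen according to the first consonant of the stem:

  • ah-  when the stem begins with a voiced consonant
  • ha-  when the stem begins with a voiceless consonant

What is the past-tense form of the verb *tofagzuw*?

hatofagzuw

The first consonant of *tofagzuw* is /t/, which is voiceless, so the prefix is ha-, giving *hatofagzuw*.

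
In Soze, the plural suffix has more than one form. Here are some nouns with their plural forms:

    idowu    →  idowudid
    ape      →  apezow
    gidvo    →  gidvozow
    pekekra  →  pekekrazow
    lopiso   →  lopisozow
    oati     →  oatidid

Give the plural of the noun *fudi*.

The suffix is conditioned by the last vowel: -did when the last vowel of the stem is a high vowel (*idowu*, *oati*); -zow when the last vowel of the stem is a non-high vowel (*ape*, *gidvo*, *pekekra*, *lopiso*).
*fudi*: last vowel = /i/, a high vowel → -did → *fudidid*.

fudidid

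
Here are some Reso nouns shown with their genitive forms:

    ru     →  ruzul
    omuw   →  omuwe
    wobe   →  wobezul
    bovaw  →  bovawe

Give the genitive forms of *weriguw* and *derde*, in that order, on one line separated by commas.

The suffix is conditioned by the final sound: -e when the stem ends in a consonant (*omuw*, *bovaw*); -zul when the stem ends in a vowel (*ru*, *wobe*).
*weriguw*: final sound = /w/, a consonant → -e → *weriguwe*.
*derde* — final sound /e/ (a vowel) → -zul → *derdezul*.

weriguwe, derdezul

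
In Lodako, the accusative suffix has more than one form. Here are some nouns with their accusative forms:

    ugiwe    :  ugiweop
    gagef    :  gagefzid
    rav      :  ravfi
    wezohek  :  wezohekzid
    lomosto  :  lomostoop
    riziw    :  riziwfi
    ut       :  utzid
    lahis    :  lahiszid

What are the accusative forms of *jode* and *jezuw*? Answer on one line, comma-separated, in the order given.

The alternation tracks the final sound of the stem — -zid when the stem ends in a voiceless consonant (*gagef*, *wezohek*, *ut*, *lahis*); -fi when the stem ends in a voiced consonant (*rav*, *riziw*); -op when the stem ends in a vowel (*ugiwe*, *lomosto*).
The final sound of *jode* is /e/, which is a vowel, so the suffix is -op, giving *jodeop*.
*jezuw* — final sound /w/ (a voiced consonant) → -fi → *jezuwfi*.

jodeop, jezuwfi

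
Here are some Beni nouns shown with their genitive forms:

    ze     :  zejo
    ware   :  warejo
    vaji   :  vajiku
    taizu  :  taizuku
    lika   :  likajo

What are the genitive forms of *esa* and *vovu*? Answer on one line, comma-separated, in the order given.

esajo, vovuku

The alternation tracks the last vowel of the stem — -ku when the last vowel of the stem is a high vowel (*vaji*, *taizu*); -jo when the last vowel of the stem is a non-high vowel (*ze*, *ware*, *lika*).
The last vowel of *esa* is /a/, which is a non-high vowel, so the suffix is -jo, giving *esajo*.
Since the last vowel of *vovu* is /u/ (a high vowel), it takes -ku, giving *vovuku*.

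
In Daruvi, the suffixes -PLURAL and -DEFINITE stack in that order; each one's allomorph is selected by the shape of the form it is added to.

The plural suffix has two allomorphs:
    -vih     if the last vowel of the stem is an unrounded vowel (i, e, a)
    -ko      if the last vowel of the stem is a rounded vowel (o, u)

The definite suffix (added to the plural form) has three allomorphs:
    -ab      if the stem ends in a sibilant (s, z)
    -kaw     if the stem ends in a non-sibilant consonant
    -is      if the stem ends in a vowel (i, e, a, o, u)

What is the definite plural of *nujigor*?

nujigorkois

Since the last vowel of *nujigor* is /o/ (a rounded vowel), it takes -ko, giving *nujigorko*.
Since the final sound of the plural form *nujigorko* is /o/ (a vowel), it takes -is, giving *nujigorkois*.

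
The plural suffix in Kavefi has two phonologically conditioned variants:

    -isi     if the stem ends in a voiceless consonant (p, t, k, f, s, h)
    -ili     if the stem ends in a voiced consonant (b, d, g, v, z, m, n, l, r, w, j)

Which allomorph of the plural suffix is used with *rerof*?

The final consonant of *rerof* is /f/, which is voiceless, so the suffix is -isi.

-isi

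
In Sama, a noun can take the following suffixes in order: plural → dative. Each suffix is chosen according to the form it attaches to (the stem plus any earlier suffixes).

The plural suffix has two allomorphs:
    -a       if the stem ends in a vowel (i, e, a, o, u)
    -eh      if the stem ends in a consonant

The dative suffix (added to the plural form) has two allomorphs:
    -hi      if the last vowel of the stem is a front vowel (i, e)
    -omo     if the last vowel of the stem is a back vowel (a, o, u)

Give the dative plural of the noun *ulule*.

Since the final sound of *ulule* is /e/ (a vowel), it takes -a, giving *ululea*.
The plural form *ululea*: last vowel = /a/, a back vowel → -omo → *ululeaomo*.

ululeaomo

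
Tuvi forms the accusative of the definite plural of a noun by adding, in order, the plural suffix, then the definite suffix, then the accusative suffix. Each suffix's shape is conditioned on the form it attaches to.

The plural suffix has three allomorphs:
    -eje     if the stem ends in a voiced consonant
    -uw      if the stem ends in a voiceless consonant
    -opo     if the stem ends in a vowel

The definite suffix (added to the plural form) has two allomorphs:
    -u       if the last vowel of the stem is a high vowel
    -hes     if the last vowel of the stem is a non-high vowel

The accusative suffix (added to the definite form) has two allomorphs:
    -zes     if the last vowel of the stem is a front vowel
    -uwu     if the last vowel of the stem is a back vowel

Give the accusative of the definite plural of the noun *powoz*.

powozejeheszes

Since the final sound of *powoz* is /z/ (a voiced consonant), it takes -eje, giving *powozeje*.
The plural form *powozeje* — last vowel /e/ (a non-high vowel) → -hes → *powozejehes*.
The definite form *powozejehes* — last vowel /e/ (a front vowel) → -zes → *powozejeheszes*.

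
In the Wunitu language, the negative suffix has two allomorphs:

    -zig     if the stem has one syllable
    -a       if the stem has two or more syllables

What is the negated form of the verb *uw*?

uwzig

*uw* has one syllable, so the suffix is -zig, giving *uwzig*.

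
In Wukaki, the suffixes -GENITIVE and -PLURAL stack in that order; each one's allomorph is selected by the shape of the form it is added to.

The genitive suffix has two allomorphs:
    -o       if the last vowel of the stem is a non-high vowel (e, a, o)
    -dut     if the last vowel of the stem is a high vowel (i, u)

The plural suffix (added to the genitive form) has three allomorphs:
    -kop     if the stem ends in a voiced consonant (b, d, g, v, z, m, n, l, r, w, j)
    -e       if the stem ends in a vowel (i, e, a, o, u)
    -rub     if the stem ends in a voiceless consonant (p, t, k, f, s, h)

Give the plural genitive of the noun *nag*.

*nag* — last vowel /a/ (a non-high vowel) → -o → *nago*.
The final sound of the genitive form *nago* is /o/, which is a vowel, so the plural suffix is -e, giving *nagoe*.

nagoe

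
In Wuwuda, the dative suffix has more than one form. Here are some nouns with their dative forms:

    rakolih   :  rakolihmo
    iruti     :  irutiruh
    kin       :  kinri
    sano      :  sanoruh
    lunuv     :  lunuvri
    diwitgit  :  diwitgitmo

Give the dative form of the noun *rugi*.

The alternation tracks the final sound of the stem — -mo when the stem ends in a voiceless consonant (*rakolih*, *diwitgit*); -ri when the stem ends in a voiced consonant (*kin*, *lunuv*); -ruh when the stem ends in a vowel (*iruti*, *sano*).
*rugi* — final sound /i/ (a vowel) → -ruh → *rugiruh*.

rugiruh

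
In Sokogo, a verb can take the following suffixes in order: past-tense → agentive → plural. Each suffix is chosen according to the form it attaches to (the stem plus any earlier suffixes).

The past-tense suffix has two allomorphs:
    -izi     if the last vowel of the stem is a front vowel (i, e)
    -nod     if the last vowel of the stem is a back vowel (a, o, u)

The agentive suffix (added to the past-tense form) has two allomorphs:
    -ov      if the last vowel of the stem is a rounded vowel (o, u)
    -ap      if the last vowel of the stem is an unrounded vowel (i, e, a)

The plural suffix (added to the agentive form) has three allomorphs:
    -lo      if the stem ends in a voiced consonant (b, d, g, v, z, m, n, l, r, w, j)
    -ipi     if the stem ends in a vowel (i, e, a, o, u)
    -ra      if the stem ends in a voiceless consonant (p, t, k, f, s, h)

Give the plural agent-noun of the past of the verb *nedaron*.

*nedaron*: last vowel = /o/, a back vowel → -nod → *nedaronnod*.
The past-tense form *nedaronnod* — last vowel /o/ (a rounded vowel) → -ov → *nedaronnodov*.
The final sound of the agentive form *nedaronnodov* is /v/, which is a voiced consonant, so the plural suffix is -lo, giving *nedaronnodovlo*.

nedaronnodovlo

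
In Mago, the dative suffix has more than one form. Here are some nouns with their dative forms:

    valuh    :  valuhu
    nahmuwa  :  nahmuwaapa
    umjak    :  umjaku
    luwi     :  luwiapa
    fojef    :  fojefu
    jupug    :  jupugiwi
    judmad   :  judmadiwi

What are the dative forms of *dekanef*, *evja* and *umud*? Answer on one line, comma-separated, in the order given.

dekanefu, evjaapa, umudiwi

The suffix is conditioned by the final sound: -u when the stem ends in a voiceless consonant (*valuh*, *umjak*, *fojef*); -iwi when the stem ends in a voiced consonant (*jupug*, *judmad*); -apa when the stem ends in a vowel (*nahmuwa*, *luwi*).
*dekanef* — final sound /f/ (a voiceless consonant) → -u → *dekanefu*.
*evja* — final sound /a/ (a vowel) → -apa → *evjaapa*.
Since the final sound of *umud* is /d/ (a voiced consonant), it takes -iwi, giving *umudiwi*.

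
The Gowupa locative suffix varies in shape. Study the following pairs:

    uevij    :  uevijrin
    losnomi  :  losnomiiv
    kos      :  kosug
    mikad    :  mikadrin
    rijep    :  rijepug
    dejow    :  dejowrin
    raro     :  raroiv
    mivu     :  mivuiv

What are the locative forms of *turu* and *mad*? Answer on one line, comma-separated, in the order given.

turuiv, madrin

Looking at the final sound of each stem: -ug when the stem ends in a voiceless consonant (*kos*, *rijep*); -rin when the stem ends in a voiced consonant (*uevij*, *mikad*, *dejow*); -iv when the stem ends in a vowel (*losnomi*, *raro*, *mivu*).
Since the final sound of *turu* is /u/ (a vowel), it takes -iv, giving *turuiv*.
Since the final sound of *mad* is /d/ (a voiced consonant), it takes -rin, giving *madrin*.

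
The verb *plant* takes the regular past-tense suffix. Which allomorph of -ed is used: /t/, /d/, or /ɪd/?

/ɪd/

The stem *plant* ends in /t/ or /d/.
The -ed suffix is realized as /ɪd/ after /t, d/; as /t/ after other voiceless consonants; and as /d/ after other voiced sounds.
So -ed on *plant* is pronounced /ɪd/.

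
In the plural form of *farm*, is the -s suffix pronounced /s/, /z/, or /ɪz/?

The stem *farm* ends in a voiced non-sibilant sound.
The plural suffix surfaces as /ɪz/ after sibilants, /s/ after other voiceless consonants, and /z/ after other voiced sounds.
So the plural -s on *farm* is pronounced /z/.

/z/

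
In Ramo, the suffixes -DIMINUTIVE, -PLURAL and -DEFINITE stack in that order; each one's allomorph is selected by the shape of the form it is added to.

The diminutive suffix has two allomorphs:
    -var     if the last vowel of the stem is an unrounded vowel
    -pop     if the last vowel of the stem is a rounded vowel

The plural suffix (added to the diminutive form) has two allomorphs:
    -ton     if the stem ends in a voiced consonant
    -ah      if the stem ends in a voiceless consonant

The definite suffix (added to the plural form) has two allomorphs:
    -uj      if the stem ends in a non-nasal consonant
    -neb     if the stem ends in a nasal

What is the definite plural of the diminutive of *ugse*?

ugsevartonneb

*ugse*: last vowel = /e/, an unrounded vowel → -var → *ugsevar*.
The diminutive form *ugsevar* — final consonant /r/ (voiced) → -ton → *ugsevarton*.
The plural form *ugsevarton*: final consonant = /n/, a nasal → -neb → *ugsevartonneb*.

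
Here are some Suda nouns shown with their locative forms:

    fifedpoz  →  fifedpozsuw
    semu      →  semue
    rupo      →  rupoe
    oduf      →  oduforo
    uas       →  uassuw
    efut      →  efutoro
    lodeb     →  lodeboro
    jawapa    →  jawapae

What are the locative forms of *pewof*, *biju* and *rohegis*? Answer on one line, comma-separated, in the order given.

pewoforo, bijue, rohegissuw

The suffix is conditioned by the final sound: -suw when the stem ends in a sibilant (*fifedpoz*, *uas*); -oro when the stem ends in a non-sibilant consonant (*oduf*, *efut*, *lodeb*); -e when the stem ends in a vowel (*semu*, *rupo*, *jawapa*).
*pewof*: final sound = /f/, a non-sibilant consonant → -oro → *pewoforo*.
*biju*: final sound = /u/, a vowel → -e → *bijue*.
*rohegis*: final sound = /s/, a sibilant → -suw → *rohegissuw*.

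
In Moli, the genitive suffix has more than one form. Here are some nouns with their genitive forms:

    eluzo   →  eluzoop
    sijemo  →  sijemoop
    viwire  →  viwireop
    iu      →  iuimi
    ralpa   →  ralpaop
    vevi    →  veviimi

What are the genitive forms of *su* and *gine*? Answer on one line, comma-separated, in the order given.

suimi, gineop

The suffix is conditioned by the last vowel: -imi when the last vowel of the stem is a high vowel (*iu*, *vevi*); -op when the last vowel of the stem is a non-high vowel (*eluzo*, *sijemo*, *viwire*, *ralpa*).
*su*: last vowel = /u/, a high vowel → -imi → *suimi*.
*gine*: last vowel = /e/, a non-high vowel → -op → *gineop*.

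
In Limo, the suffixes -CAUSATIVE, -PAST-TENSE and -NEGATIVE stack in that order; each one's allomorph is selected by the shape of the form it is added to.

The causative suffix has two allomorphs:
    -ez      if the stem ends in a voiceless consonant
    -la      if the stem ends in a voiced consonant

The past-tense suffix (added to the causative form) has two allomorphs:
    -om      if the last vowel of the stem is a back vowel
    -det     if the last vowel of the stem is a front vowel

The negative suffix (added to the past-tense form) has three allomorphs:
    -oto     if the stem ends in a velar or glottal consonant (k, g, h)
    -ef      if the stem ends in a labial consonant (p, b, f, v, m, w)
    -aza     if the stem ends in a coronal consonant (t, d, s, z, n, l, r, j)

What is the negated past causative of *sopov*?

sopovlaomef

*sopov* — final consonant /v/ (voiced) → -la → *sopovla*.
The last vowel of the causative form *sopovla* is /a/, which is a back vowel, so the past-tense suffix is -om, giving *sopovlaom*.
The final consonant of the past-tense form *sopovlaom* is /m/, which is labial, so the negative suffix is -ef, giving *sopovlaomef*.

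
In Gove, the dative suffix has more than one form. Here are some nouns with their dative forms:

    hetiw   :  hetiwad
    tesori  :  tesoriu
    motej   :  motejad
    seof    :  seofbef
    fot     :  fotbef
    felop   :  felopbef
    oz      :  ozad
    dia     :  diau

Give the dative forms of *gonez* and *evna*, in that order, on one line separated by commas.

The suffix is conditioned by the final sound: -bef when the stem ends in a voiceless consonant (*seof*, *fot*, *felop*); -ad when the stem ends in a voiced consonant (*hetiw*, *motej*, *oz*); -u when the stem ends in a vowel (*tesori*, *dia*).
Since the final sound of *gonez* is /z/ (a voiced consonant), it takes -ad, giving *gonezad*.
*evna* — final sound /a/ (a vowel) → -u → *evnau*.

gonezad, evnau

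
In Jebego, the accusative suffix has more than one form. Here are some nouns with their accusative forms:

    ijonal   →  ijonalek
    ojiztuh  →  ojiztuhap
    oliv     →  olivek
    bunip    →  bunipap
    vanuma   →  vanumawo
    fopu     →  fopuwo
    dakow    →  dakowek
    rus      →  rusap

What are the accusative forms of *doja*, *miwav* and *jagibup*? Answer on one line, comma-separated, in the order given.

The alternation tracks the final sound of the stem — -ap when the stem ends in a voiceless consonant (*ojiztuh*, *bunip*, *rus*); -ek when the stem ends in a voiced consonant (*ijonal*, *oliv*, *dakow*); -wo when the stem ends in a vowel (*vanuma*, *fopu*).
Since the final sound of *doja* is /a/ (a vowel), it takes -wo, giving *dojawo*.
*miwav* — final sound /v/ (a voiced consonant) → -ek → *miwavek*.
The final sound of *jagibup* is /p/, which is a voiceless consonant, so the suffix is -ap, giving *jagibupap*.

dojawo, miwavek, jagibupap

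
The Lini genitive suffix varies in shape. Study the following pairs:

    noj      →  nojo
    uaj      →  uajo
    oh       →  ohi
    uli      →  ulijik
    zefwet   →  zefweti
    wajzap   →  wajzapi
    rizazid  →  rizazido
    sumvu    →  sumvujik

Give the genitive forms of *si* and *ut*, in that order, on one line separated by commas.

sijik, uti

The suffix is conditioned by the final sound: -i when the stem ends in a voiceless consonant (*oh*, *zefwet*, *wajzap*); -o when the stem ends in a voiced consonant (*noj*, *uaj*, *rizazid*); -jik when the stem ends in a vowel (*uli*, *sumvu*).
*si*: final sound = /i/, a vowel → -jik → *sijik*.
The final sound of *ut* is /t/, which is a voiceless consonant, so the suffix is -i, giving *uti*.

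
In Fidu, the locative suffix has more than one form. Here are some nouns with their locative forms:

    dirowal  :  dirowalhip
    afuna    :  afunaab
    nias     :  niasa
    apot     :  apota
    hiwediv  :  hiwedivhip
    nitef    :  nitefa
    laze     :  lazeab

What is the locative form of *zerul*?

Looking at the final sound of each stem: -a when the stem ends in a voiceless consonant (*nias*, *apot*, *nitef*); -hip when the stem ends in a voiced consonant (*dirowal*, *hiwediv*); -ab when the stem ends in a vowel (*afuna*, *laze*).
Since the final sound of *zerul* is /l/ (a voiced consonant), it takes -hip, giving *zerulhip*.

zerulhip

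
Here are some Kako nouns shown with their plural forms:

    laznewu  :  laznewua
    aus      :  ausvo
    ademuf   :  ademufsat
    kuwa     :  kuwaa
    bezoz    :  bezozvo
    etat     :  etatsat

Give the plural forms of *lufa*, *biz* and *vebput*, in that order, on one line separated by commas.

The alternation tracks the final sound of the stem — -vo when the stem ends in a sibilant (*aus*, *bezoz*); -sat when the stem ends in a non-sibilant consonant (*ademuf*, *etat*); -a when the stem ends in a vowel (*laznewu*, *kuwa*).
*lufa* — final sound /a/ (a vowel) → -a → *lufaa*.
*biz*: final sound = /z/, a sibilant → -vo → *bizvo*.
Since the final sound of *vebput* is /t/ (a non-sibilant consonant), it takes -sat, giving *vebputsat*.

lufaa, bizvo, vebputsat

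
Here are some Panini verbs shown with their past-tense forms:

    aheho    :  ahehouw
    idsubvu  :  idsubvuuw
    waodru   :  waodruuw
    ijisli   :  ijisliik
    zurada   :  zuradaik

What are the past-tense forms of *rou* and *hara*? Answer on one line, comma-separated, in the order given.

The suffix is conditioned by the last vowel: -uw when the last vowel of the stem is a rounded vowel (*aheho*, *idsubvu*, *waodru*); -ik when the last vowel of the stem is an unrounded vowel (*ijisli*, *zurada*).
*rou*: last vowel = /u/, a rounded vowel → -uw → *rouuw*.
*hara*: last vowel = /a/, an unrounded vowel → -ik → *haraik*.

rouuw, haraik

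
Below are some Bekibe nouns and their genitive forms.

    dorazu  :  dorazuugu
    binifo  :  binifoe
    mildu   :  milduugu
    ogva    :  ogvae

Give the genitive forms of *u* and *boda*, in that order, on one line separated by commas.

The pattern is height harmony: -ugu when the last vowel of the stem is a high vowel (*dorazu*, *mildu*); -e when the last vowel of the stem is a non-high vowel (*binifo*, *ogva*).
*u* — last vowel /u/ (a high vowel) → -ugu → *uugu*.
*boda*: last vowel = /a/, a non-high vowel → -e → *bodae*.

uugu, bodae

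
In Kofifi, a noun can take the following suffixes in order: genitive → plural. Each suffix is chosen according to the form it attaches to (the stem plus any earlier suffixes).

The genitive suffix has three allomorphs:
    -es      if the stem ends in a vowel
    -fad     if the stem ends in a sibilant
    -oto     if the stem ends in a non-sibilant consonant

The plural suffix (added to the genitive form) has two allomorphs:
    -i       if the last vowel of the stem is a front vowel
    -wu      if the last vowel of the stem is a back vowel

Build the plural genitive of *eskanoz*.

eskanozfadwu

The final sound of *eskanoz* is /z/, which is a sibilant, so the genitive suffix is -fad, giving *eskanozfad*.
Since the last vowel of the genitive form *eskanozfad* is /a/ (a back vowel), it takes -wu, giving *eskanozfadwu*.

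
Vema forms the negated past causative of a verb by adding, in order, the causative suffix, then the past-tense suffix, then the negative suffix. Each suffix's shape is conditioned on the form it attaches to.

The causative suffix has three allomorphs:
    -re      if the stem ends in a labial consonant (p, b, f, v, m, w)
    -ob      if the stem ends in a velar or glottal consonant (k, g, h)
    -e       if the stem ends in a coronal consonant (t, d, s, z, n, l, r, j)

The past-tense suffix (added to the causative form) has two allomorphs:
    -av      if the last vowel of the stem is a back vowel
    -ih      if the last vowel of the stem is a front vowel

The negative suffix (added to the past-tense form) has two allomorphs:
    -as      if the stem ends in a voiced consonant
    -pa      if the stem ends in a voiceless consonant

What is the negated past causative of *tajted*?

tajtedeihpa

*tajted* — final consonant /d/ (coronal) → -e → *tajtede*.
Since the last vowel of the causative form *tajtede* is /e/ (a front vowel), it takes -ih, giving *tajtedeih*.
Since the final consonant of the past-tense form *tajtedeih* is /h/ (voiceless), it takes -pa, giving *tajtedeihpa*.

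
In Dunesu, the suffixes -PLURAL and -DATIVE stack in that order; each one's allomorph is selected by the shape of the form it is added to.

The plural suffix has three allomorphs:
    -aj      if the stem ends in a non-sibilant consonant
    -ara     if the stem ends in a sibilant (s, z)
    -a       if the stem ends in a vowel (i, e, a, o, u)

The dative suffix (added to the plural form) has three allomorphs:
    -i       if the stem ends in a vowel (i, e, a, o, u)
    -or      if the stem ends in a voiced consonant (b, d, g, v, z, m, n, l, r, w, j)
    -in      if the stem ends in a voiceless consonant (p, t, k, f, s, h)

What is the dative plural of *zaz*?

*zaz* — final sound /z/ (a sibilant) → -ara → *zazara*.
The final sound of the plural form *zazara* is /a/, which is a vowel, so the dative suffix is -i, giving *zazarai*.

zazarai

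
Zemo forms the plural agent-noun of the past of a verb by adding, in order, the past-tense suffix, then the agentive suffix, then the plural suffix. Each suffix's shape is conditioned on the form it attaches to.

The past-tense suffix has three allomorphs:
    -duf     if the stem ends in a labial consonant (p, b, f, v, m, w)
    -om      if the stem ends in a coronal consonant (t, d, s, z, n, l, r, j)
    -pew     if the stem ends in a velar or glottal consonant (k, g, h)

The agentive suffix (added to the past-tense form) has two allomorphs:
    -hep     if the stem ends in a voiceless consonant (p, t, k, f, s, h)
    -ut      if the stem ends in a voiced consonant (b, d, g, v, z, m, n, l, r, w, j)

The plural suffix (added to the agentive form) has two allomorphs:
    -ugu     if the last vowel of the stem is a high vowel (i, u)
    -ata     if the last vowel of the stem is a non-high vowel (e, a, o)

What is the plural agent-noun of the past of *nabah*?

*nabah* — final consonant /h/ (velar/glottal) → -pew → *nabahpew*.
The final consonant of the past-tense form *nabahpew* is /w/, which is voiced, so the agentive suffix is -ut, giving *nabahpewut*.
Since the last vowel of the agentive form *nabahpewut* is /u/ (a high vowel), it takes -ugu, giving *nabahpewutugu*.

nabahpewutugu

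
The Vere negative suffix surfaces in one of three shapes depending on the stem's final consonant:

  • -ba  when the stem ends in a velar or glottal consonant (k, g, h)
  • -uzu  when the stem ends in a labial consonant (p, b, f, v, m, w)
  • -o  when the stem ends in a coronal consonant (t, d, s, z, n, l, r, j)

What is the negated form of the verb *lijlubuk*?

The final consonant of *lijlubuk* is /k/, which is velar/glottal, so the suffix is -ba, giving *lijlubukba*.

lijlubukba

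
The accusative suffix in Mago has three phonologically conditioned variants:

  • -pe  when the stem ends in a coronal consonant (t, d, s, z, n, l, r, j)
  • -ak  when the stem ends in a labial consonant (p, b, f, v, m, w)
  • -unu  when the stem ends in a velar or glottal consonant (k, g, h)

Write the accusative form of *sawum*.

sawumak

*sawum* — final consonant /m/ (labial) → -ak → *sawumak*.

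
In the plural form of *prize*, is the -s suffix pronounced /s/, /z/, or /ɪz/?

The stem *prize* ends in a sibilant (/s, z, ʃ, ʒ, tʃ, dʒ/).
The plural suffix surfaces as /ɪz/ after sibilants, /s/ after other voiceless consonants, and /z/ after other voiced sounds.
So the plural -s on *prize* is pronounced /ɪz/.

/ɪz/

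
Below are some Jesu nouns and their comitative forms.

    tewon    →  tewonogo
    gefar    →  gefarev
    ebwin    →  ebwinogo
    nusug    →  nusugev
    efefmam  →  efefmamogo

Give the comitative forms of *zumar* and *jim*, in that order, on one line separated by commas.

zumarev, jimogo

The suffix is conditioned by the final consonant: -ogo when the stem ends in a nasal (*tewon*, *ebwin*, *efefmam*); -ev when the stem ends in a non-nasal consonant (*gefar*, *nusug*).
The final consonant of *zumar* is /r/, which is non-nasal, so the suffix is -ev, giving *zumarev*.
*jim* — final consonant /m/ (a nasal) → -ogo → *jimogo*.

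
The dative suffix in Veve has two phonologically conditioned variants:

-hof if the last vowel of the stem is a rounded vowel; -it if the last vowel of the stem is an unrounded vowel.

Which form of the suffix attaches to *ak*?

-it

Since the last vowel of *ak* is /a/ (an unrounded vowel), it takes -it.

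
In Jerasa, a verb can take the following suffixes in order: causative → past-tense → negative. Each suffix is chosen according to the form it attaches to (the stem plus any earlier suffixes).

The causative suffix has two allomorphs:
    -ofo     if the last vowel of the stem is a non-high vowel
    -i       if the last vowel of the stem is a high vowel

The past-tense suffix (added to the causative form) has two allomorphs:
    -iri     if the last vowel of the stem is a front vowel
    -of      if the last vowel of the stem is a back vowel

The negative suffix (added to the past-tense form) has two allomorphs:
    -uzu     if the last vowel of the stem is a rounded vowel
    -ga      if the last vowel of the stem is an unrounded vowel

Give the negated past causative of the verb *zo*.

zoofoofuzu

*zo* — last vowel /o/ (a non-high vowel) → -ofo → *zoofo*.
The causative form *zoofo*: last vowel = /o/, a back vowel → -of → *zoofoof*.
Since the last vowel of the past-tense form *zoofoof* is /o/ (a rounded vowel), it takes -uzu, giving *zoofoofuzu*.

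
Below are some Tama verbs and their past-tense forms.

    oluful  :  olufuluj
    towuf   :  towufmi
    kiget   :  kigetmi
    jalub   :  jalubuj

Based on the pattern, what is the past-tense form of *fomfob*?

The pattern is voicing of the final consonant: -mi when the stem ends in a voiceless consonant (*towuf*, *kiget*); -uj when the stem ends in a voiced consonant (*oluful*, *jalub*).
The final consonant of *fomfob* is /b/, which is voiced, so the suffix is -uj, giving *fomfobuj*.

fomfobuj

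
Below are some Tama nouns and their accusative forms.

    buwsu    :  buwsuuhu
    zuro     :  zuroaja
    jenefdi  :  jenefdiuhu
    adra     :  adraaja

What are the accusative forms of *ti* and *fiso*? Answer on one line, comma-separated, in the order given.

tiuhu, fisoaja

The pattern is height harmony: -uhu when the last vowel of the stem is a high vowel (*buwsu*, *jenefdi*); -aja when the last vowel of the stem is a non-high vowel (*zuro*, *adra*).
The last vowel of *ti* is /i/, which is a high vowel, so the suffix is -uhu, giving *tiuhu*.
Since the last vowel of *fiso* is /o/ (a non-high vowel), it takes -aja, giving *fisoaja*.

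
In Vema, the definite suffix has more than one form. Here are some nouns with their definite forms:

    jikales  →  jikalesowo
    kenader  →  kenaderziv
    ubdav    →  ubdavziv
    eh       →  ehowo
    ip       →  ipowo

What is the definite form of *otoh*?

The suffix is conditioned by the final consonant: -owo when the stem ends in a voiceless consonant (*jikales*, *eh*, *ip*); -ziv when the stem ends in a voiced consonant (*kenader*, *ubdav*).
*otoh*: final consonant = /h/, voiceless → -owo → *otohowo*.

otohowo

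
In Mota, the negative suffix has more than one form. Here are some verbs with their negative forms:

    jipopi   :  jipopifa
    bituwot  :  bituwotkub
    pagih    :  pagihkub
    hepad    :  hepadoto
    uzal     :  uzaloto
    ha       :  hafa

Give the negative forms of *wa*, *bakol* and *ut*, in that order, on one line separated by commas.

wafa, bakoloto, utkub

The alternation tracks the final sound of the stem — -kub when the stem ends in a voiceless consonant (*bituwot*, *pagih*); -oto when the stem ends in a voiced consonant (*hepad*, *uzal*); -fa when the stem ends in a vowel (*jipopi*, *ha*).
*wa* — final sound /a/ (a vowel) → -fa → *wafa*.
*bakol*: final sound = /l/, a voiced consonant → -oto → *bakoloto*.
*ut* — final sound /t/ (a voiceless consonant) → -kub → *utkub*.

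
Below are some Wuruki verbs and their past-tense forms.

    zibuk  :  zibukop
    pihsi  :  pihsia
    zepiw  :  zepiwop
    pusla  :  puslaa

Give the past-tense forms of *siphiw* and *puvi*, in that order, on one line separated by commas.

siphiwop, puvia

The suffix is conditioned by the final sound: -op when the stem ends in a consonant (*zibuk*, *zepiw*); -a when the stem ends in a vowel (*pihsi*, *pusla*).
*siphiw* — final sound /w/ (a consonant) → -op → *siphiwop*.
The final sound of *puvi* is /i/, which is a vowel, so the suffix is -a, giving *puvia*.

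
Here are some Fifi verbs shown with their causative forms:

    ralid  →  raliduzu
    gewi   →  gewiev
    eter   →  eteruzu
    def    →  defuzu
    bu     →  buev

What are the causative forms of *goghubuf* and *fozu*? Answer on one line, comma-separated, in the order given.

goghubufuzu, fozuev

Looking at the final sound of each stem: -uzu when the stem ends in a consonant (*ralid*, *eter*, *def*); -ev when the stem ends in a vowel (*gewi*, *bu*).
*goghubuf*: final sound = /f/, a consonant → -uzu → *goghubufuzu*.
The final sound of *fozu* is /u/, which is a vowel, so the suffix is -ev, giving *fozuev*.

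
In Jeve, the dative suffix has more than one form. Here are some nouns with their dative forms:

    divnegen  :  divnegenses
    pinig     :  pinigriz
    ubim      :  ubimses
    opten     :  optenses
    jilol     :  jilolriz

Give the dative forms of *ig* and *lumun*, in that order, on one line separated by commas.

igriz, lumunses

The alternation tracks the final consonant of the stem — -ses when the stem ends in a nasal (*divnegen*, *ubim*, *opten*); -riz when the stem ends in a non-nasal consonant (*pinig*, *jilol*).
Since the final consonant of *ig* is /g/ (non-nasal), it takes -riz, giving *igriz*.
*lumun*: final consonant = /n/, a nasal → -ses → *lumunses*.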